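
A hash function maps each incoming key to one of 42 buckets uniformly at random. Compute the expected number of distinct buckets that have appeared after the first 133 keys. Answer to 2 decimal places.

40.30

For each bucket, P(seen in 133 keys) = 1 - (41/42)^133 = 0.959.
By linearity of expectation, E[distinct seen] = 42·(1 - (41/42)^133) = 40.296.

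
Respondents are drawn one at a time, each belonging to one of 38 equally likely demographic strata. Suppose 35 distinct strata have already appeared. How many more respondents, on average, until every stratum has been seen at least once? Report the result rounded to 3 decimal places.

The wait to go from k to k+1 distinct strata is geometric with mean 38/(38-k).
Sum over k = 35,...,37: E = 38/3 + 38/2 + 38/1 = 69.6667.

69.667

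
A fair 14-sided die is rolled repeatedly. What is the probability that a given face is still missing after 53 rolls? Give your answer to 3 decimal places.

0.020

On each roll the fixed face fails to appear with probability 13/14.
P(still missing after 53) = (13/14)^53 = 0.0197.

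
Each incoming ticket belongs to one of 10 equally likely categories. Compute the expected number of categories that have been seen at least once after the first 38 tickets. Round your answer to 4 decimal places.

9.8175

For each category, P(seen in 38 tickets) = 1 - (9/10)^38 = 0.98175.
By linearity of expectation, E[distinct seen] = 10·(1 - (9/10)^38) = 9.81752.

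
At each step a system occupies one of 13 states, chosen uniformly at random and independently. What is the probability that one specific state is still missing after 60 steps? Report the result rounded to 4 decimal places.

Each step misses the fixed state with probability (13-1)/13 = 12/13, independently.
P(still missing after 60) = (12/13)^60 = 0.00821.

0.0082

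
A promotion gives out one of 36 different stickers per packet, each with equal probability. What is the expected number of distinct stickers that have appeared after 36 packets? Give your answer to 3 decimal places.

22.942

For each sticker, P(seen in 36 packets) = 1 - (35/36)^36 = 0.6373.
By linearity of expectation, E[distinct seen] = 36·(1 - (35/36)^36) = 22.9424.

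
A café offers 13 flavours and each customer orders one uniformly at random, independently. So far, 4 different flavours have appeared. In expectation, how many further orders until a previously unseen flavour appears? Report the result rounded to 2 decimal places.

Each order yields a new flavour with probability (13-4)/13 = 9/13, so the wait is geometric with mean 13/9.
E = 13/9 = 1.444.

1.44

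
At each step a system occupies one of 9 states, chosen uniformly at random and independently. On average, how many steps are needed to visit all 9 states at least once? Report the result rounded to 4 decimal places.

25.4607

After k distinct states have appeared, the next step gives a new one with probability (9-k)/9, so the expected wait for the (k+1)-th is 9/(9-k).
E[T] = 9/9 + 9/8 + 9/7 + ... + 9/2 + 9/1 = 9·H_{9}.
H_{9} = 2.82897, so E[T] = 25.46071.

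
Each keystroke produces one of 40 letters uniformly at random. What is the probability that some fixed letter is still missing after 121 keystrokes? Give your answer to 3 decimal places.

Each keystroke misses the fixed letter with probability (40-1)/40 = 39/40, independently.
P(still missing after 121) = (39/40)^121 = 0.0467.

0.047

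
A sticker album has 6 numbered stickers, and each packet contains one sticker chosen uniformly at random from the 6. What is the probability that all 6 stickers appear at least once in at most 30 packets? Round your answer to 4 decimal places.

Let A_i be the event that sticker i is missing after 30 packets. By inclusion–exclusion on the A_i,
P(all seen) = Σ_{j=0}^{6} (-1)^j C(6,j)((6-j)/6)^30
= 1.00000 - 0.02528 + 0.00008 - 0.00000 + 0.00000 - 0.00000 + 0.00000
= 0.97480.

0.9748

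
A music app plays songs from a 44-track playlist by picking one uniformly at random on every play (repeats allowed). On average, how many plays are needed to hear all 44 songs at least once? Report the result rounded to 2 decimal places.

The wait to go from k to k+1 distinct songs is geometric with mean 44/(44-k).
E[T] = 44/44 + 44/43 + 44/42 + ... + 44/2 + 44/1 = 44·H_{44}.
H_{44} = 4.373, so E[T] = 192.400.

192.40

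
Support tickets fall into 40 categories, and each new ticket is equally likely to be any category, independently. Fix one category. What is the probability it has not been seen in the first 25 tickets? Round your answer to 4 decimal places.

0.5310

Each ticket misses the fixed category with probability (40-1)/40 = 39/40, independently.
P(still missing after 25) = (39/40)^25 = 0.53103.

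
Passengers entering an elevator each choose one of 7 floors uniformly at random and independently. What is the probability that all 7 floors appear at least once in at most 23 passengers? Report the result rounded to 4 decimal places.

By inclusion–exclusion over which floors are missing,
P(all seen) = Σ_{j=0}^{7} (-1)^j C(7,j)((7-j)/7)^23
= 1.00000 - 0.20199 + 0.00915 - 0.00009 + 0.00000 - 0.00000 + 0.00000 - 0.00000
= 0.80707.

0.8071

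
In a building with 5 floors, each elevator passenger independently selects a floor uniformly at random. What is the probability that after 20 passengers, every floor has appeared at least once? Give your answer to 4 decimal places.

By inclusion–exclusion over which floors are missing,
P(all seen) = Σ_{j=0}^{5} (-1)^j C(5,j)((5-j)/5)^20
= 1.00000 - 0.05765 + 0.00037 - 0.00000 + 0.00000 - 0.00000
= 0.94272.

0.9427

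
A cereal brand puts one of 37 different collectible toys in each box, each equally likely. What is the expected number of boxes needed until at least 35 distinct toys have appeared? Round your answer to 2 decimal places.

With k distinct toys already seen, the next new one arrives after an expected 37/(37-k) boxes.
Sum over k = 0,...,34: E = 37/37 + 37/36 + 37/35 + ... + 37/4 + 37/3 = 99.959.

99.96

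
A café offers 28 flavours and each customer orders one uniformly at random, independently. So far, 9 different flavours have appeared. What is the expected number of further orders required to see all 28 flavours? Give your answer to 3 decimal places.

99.337

The wait to go from k to k+1 distinct flavours is geometric with mean 28/(28-k).
Sum over k = 9,...,27: E = 28/19 + 28/18 + 28/17 + ... + 28/2 + 28/1 = 99.3367.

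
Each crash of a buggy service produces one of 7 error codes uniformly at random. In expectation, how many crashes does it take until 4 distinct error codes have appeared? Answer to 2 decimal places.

With k distinct error codes already seen, the next new one arrives after an expected 7/(7-k) crashes.
Sum over k = 0,...,3: E = 7/7 + 7/6 + 7/5 + 7/4 = 5.317.

5.32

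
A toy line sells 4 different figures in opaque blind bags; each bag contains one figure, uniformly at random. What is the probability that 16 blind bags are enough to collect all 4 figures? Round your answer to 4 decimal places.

By inclusion–exclusion over which figures are missing,
P(all seen) = Σ_{j=0}^{4} (-1)^j C(4,j)((4-j)/4)^16
= 1.00000 - 0.04009 + 0.00009 - 0.00000 + 0.00000
= 0.96000.

0.9600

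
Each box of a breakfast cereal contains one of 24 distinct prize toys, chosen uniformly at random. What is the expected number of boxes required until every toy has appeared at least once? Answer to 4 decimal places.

90.6230

After k distinct toys have appeared, the next box gives a new one with probability (24-k)/24, so the expected wait for the (k+1)-th is 24/(24-k).
E[T] = 24/24 + 24/23 + 24/22 + ... + 24/2 + 24/1 = 24·H_{24}.
H_{24} = 3.77596, so E[T] = 90.62300.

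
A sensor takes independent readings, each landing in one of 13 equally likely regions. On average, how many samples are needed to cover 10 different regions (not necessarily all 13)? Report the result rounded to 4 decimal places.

17.5084

With k distinct regions already seen, the next new one arrives after an expected 13/(13-k) samples.
Sum over k = 0,...,9: E = 13/13 + 13/12 + 13/11 + ... + 13/5 + 13/4 = 17.50841.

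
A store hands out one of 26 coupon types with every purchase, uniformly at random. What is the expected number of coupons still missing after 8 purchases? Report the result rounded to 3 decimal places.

For each coupon, P(unseen after 8) = (25/26)^8 = 0.7307.
By linearity of expectation, E[unseen] = 26·(25/26)^8 = 18.9979.

18.998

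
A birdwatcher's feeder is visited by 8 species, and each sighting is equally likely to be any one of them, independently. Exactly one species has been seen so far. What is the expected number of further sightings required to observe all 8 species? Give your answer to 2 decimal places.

With k distinct species already seen, the next new one takes an expected 8/(8-k) sightings.
Sum over k = 1,...,7: E = 8/7 + 8/6 + 8/5 + ... + 8/2 + 8/1 = 20.743.

20.74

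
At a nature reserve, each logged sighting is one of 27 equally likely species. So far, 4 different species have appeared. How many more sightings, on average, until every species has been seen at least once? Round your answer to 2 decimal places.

100.83

With k distinct species already seen, the next new one takes an expected 27/(27-k) sightings.
Sum over k = 4,...,26: E = 27/23 + 27/22 + 27/21 + ... + 27/2 + 27/1 = 100.826.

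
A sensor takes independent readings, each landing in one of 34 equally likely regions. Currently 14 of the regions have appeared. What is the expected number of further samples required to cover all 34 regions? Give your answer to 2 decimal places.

From k distinct to k+1 distinct takes on average 34/(34-k) samples.
Sum over k = 14,...,33: E = 34/20 + 34/19 + 34/18 + ... + 34/2 + 34/1 = 122.323.

122.32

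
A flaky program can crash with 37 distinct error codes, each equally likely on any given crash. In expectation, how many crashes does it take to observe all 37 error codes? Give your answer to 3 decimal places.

After k distinct error codes have appeared, the next crash gives a new one with probability (37-k)/37, so the expected wait for the (k+1)-th is 37/(37-k).
E[T] = 37/37 + 37/36 + 37/35 + ... + 37/2 + 37/1 = 37·H_{37}.
H_{37} = 4.2016, so E[T] = 155.4587.

155.459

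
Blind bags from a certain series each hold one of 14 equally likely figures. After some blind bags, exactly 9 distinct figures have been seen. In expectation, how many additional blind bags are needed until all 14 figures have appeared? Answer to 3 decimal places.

31.967

With k distinct figures already seen, the next new one takes an expected 14/(14-k) blind bags.
Sum over k = 9,...,13: E = 14/5 + 14/4 + 14/3 + 14/2 + 14/1 = 31.9667.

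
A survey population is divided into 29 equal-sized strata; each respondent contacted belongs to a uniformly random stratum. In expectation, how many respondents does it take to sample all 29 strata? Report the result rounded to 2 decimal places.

114.89

Split into phases: going from k distinct to k+1 distinct takes on average 29/(29-k) respondents.
E[T] = 29/29 + 29/28 + 29/27 + ... + 29/2 + 29/1 = 29·H_{29}.
H_{29} = 3.962, so E[T] = 114.888.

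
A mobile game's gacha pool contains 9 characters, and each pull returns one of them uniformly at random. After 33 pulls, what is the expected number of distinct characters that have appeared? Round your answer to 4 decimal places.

8.8154

For each character, P(seen in 33 pulls) = 1 - (8/9)^33 = 0.97949.
By linearity of expectation, E[distinct seen] = 9·(1 - (8/9)^33) = 8.81541.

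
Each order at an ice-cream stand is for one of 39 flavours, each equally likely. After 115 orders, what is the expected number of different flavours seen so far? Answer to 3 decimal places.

37.033

For each flavour, P(seen in 115 orders) = 1 - (38/39)^115 = 0.9496.
By linearity of expectation, E[distinct seen] = 39·(1 - (38/39)^115) = 37.0333.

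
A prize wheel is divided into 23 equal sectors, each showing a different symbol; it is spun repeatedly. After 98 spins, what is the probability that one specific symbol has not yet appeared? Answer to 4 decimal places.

0.0128

On each spin the fixed symbol fails to appear with probability 22/23.
P(still missing after 98) = (22/23)^98 = 0.01283.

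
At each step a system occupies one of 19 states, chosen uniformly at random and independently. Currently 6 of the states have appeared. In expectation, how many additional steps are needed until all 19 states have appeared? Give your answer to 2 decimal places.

60.42

With k distinct states already seen, the next new one takes an expected 19/(19-k) steps.
Sum over k = 6,...,18: E = 19/13 + 19/12 + 19/11 + ... + 19/2 + 19/1 = 60.423.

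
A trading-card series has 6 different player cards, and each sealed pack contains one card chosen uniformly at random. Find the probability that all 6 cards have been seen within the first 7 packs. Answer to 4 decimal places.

0.0540

By inclusion–exclusion over which cards are missing,
P(all seen) = Σ_{j=0}^{6} (-1)^j C(6,j)((6-j)/6)^7
= 1.00000 - 1.67449 + 0.87791 - 0.15625 + 0.00686 - 0.00002 + 0.00000
= 0.05401.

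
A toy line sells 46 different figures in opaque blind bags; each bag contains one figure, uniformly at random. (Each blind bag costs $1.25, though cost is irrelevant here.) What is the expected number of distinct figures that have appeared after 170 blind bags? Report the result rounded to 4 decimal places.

For each figure, P(seen in 170 blind bags) = 1 - (45/46)^170 = 0.97616.
By linearity of expectation, E[distinct seen] = 46·(1 - (45/46)^170) = 44.90339.

44.9034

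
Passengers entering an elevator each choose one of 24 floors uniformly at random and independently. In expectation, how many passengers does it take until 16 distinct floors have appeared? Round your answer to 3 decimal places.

25.394

With k distinct floors already seen, the next new one arrives after an expected 24/(24-k) passengers.
Sum over k = 0,...,15: E = 24/24 + 24/23 + 24/22 + ... + 24/10 + 24/9 = 25.3944.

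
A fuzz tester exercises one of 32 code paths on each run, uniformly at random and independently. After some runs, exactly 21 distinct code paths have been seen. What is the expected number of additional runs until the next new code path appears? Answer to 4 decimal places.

2.9091

The number of runs until the next new code path is geometric with success probability 11/32, so its mean is 32/11.
E = 32/11 = 2.90909.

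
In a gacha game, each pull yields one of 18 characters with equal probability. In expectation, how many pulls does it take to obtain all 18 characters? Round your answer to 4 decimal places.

62.9119

After k distinct characters have appeared, the next pull gives a new one with probability (18-k)/18, so the expected wait for the (k+1)-th is 18/(18-k).
E[T] = 18/18 + 18/17 + 18/16 + ... + 18/2 + 18/1 = 18·H_{18}.
H_{18} = 3.49511, so E[T] = 62.91195.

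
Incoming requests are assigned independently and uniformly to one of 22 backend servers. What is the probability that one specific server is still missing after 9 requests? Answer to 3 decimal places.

0.658

On each request the fixed server fails to appear with probability 21/22.
P(still missing after 9) = (21/22)^9 = 0.6579.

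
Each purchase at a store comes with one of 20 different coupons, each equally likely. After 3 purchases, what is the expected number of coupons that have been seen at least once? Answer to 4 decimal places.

For each coupon, P(seen in 3 purchases) = 1 - (19/20)^3 = 0.14263.
By linearity of expectation, E[distinct seen] = 20·(1 - (19/20)^3) = 2.85250.

2.8525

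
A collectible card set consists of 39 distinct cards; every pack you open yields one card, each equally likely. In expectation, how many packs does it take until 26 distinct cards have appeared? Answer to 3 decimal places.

41.863

With k distinct cards already seen, the next new one arrives after an expected 39/(39-k) packs.
Sum over k = 0,...,25: E = 39/39 + 39/38 + 39/37 + ... + 39/15 + 39/14 = 41.8630.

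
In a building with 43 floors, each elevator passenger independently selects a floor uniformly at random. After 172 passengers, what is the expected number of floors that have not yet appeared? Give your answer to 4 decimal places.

0.7512

For each floor, P(unseen after 172) = (42/43)^172 = 0.01747.
By linearity of expectation, E[unseen] = 43·(42/43)^172 = 0.75123.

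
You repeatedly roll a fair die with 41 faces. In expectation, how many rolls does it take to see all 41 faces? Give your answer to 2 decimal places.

The wait to go from k to k+1 distinct faces is geometric with mean 41/(41-k).
E[T] = 41/41 + 41/40 + 41/39 + ... + 41/2 + 41/1 = 41·H_{41}.
H_{41} = 4.303, so E[T] = 176.420.

176.42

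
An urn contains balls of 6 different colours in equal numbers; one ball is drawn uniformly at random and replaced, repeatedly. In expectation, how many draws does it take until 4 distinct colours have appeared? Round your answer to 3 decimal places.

With k distinct colours already seen, the next new one arrives after an expected 6/(6-k) draws.
Sum over k = 0,...,3: E = 6/6 + 6/5 + 6/4 + 6/3 = 5.7000.

5.700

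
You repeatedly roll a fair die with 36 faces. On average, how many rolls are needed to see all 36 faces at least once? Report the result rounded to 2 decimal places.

150.28

After k distinct faces have appeared, the next roll gives a new one with probability (36-k)/36, so the expected wait for the (k+1)-th is 36/(36-k).
E[T] = 36/36 + 36/35 + 36/34 + ... + 36/2 + 36/1 = 36·H_{36}.
H_{36} = 4.175, so E[T] = 150.284.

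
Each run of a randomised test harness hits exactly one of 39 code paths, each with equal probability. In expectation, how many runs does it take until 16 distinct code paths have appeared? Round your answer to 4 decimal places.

20.2508

Going from k to k+1 distinct takes a geometric number of runs with mean 39/(39-k).
Sum over k = 0,...,15: E = 39/39 + 39/38 + 39/37 + ... + 39/25 + 39/24 = 20.25081.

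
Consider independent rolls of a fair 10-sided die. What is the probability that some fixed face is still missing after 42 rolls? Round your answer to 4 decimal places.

On each roll the fixed face fails to appear with probability 9/10.
P(still missing after 42) = (9/10)^42 = 0.01197.

0.0120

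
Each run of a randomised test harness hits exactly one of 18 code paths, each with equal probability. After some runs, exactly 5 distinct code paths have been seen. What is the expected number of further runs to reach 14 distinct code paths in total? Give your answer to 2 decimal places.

19.74

The wait to go from k to k+1 distinct code paths is geometric with mean 18/(18-k).
Sum over k = 5,...,13: E = 18/13 + 18/12 + 18/11 + ... + 18/6 + 18/5 = 19.742.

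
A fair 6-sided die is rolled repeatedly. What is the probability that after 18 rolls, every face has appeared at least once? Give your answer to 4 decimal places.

Let A_i be the event that face i is missing after 18 rolls. By inclusion–exclusion on the A_i,
P(all seen) = Σ_{j=0}^{6} (-1)^j C(6,j)((6-j)/6)^18
= 1.00000 - 0.22537 + 0.01015 - 0.00008 + 0.00000 - 0.00000 + 0.00000
= 0.78471.

0.7847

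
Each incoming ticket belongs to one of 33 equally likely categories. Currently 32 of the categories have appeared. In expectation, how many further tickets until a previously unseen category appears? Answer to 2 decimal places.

33.00

Each ticket yields a new category with probability (33-32)/33 = 1/33, so the wait is geometric with mean 33/1.
E = 33/1 = 33.000.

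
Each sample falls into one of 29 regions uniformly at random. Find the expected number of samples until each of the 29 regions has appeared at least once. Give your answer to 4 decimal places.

114.8880

Split into phases: going from k distinct to k+1 distinct takes on average 29/(29-k) samples.
E[T] = 29/29 + 29/28 + 29/27 + ... + 29/2 + 29/1 = 29·H_{29}.
H_{29} = 3.96165, so E[T] = 114.88796.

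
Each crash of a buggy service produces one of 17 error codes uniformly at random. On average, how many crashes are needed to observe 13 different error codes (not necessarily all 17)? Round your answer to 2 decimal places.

23.06

With k distinct error codes already seen, the next new one arrives after an expected 17/(17-k) crashes.
Sum over k = 0,...,12: E = 17/17 + 17/16 + 17/15 + ... + 17/6 + 17/5 = 23.056.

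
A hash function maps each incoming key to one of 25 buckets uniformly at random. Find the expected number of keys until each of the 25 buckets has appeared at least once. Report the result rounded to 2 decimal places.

95.40

After k distinct buckets have appeared, the next key gives a new one with probability (25-k)/25, so the expected wait for the (k+1)-th is 25/(25-k).
E[T] = 25/25 + 25/24 + 25/23 + ... + 25/2 + 25/1 = 25·H_{25}.
H_{25} = 3.816, so E[T] = 95.399.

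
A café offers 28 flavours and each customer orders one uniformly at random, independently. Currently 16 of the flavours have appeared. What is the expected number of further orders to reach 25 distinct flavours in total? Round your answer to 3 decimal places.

The wait to go from k to k+1 distinct flavours is geometric with mean 28/(28-k).
Sum over k = 16,...,24: E = 28/12 + 28/11 + 28/10 + ... + 28/5 + 28/4 = 35.5566.

35.557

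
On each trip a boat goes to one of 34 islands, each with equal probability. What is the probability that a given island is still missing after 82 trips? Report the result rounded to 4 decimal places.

0.0865

Each trip misses the fixed island with probability (34-1)/34 = 33/34, independently.
P(still missing after 82) = (33/34)^82 = 0.08647.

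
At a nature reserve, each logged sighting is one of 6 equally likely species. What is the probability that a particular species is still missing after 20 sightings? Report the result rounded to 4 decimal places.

0.0261

On each sighting the fixed species fails to appear with probability 5/6.
P(still missing after 20) = (5/6)^20 = 0.02608.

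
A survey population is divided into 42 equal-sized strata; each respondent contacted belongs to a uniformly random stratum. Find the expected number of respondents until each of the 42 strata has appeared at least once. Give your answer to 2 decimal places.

181.72

The wait to go from k to k+1 distinct strata is geometric with mean 42/(42-k).
E[T] = 42/42 + 42/41 + 42/40 + ... + 42/2 + 42/1 = 42·H_{42}.
H_{42} = 4.327, so E[T] = 181.723.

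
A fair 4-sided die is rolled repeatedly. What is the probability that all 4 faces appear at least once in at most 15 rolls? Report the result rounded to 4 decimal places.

0.9467

Let A_i be the event that face i is missing after 15 rolls. By inclusion–exclusion on the A_i,
P(all seen) = Σ_{j=0}^{4} (-1)^j C(4,j)((4-j)/4)^15
= 1.00000 - 0.05345 + 0.00018 - 0.00000 + 0.00000
= 0.94673.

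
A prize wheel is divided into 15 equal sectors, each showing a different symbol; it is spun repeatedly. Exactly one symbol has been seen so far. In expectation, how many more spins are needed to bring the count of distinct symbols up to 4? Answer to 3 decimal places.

From k distinct to k+1 distinct takes on average 15/(15-k) spins.
Sum over k = 1,...,3: E = 15/14 + 15/13 + 15/12 = 3.4753.

3.475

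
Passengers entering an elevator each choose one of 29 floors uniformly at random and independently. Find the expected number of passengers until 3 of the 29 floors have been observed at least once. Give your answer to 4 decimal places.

Going from k to k+1 distinct takes a geometric number of passengers with mean 29/(29-k).
Sum over k = 0,...,2: E = 29/29 + 29/28 + 29/27 = 3.10979.

3.1098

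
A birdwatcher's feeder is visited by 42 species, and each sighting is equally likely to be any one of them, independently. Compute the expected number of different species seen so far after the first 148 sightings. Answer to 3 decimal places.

For each species, P(seen in 148 sightings) = 1 - (41/42)^148 = 0.9717.
By linearity of expectation, E[distinct seen] = 42·(1 - (41/42)^148) = 40.8132.

40.813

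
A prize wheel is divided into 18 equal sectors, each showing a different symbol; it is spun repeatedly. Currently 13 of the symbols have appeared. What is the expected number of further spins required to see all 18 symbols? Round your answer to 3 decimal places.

41.100

From k distinct to k+1 distinct takes on average 18/(18-k) spins.
Sum over k = 13,...,17: E = 18/5 + 18/4 + 18/3 + 18/2 + 18/1 = 41.1000.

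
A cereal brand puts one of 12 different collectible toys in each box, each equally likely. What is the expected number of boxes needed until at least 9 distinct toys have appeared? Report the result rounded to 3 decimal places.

15.239

Going from k to k+1 distinct takes a geometric number of boxes with mean 12/(12-k).
Sum over k = 0,...,8: E = 12/12 + 12/11 + 12/10 + ... + 12/5 + 12/4 = 15.2385.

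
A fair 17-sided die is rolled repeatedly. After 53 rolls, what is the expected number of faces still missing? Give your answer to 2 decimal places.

0.68

For each face, P(unseen after 53) = (16/17)^53 = 0.040.
By linearity of expectation, E[unseen] = 17·(16/17)^53 = 0.684.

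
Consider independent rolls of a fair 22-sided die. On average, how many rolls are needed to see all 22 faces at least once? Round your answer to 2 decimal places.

The wait to go from k to k+1 distinct faces is geometric with mean 22/(22-k).
E[T] = 22/22 + 22/21 + 22/20 + ... + 22/2 + 22/1 = 22·H_{22}.
H_{22} = 3.691, so E[T] = 81.198.

81.20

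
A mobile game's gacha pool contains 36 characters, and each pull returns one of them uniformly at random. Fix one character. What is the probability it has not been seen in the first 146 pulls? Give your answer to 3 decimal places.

0.016

Each pull misses the fixed character with probability (36-1)/36 = 35/36, independently.
P(still missing after 146) = (35/36)^146 = 0.0164.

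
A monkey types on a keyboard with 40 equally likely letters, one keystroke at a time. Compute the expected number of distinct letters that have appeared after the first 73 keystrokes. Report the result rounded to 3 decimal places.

33.699

For each letter, P(seen in 73 keystrokes) = 1 - (39/40)^73 = 0.8425.
By linearity of expectation, E[distinct seen] = 40·(1 - (39/40)^73) = 33.6992.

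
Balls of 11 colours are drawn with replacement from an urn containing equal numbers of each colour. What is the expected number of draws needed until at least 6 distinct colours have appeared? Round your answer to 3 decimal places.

8.102

Going from k to k+1 distinct takes a geometric number of draws with mean 11/(11-k).
Sum over k = 0,...,5: E = 11/11 + 11/10 + 11/9 + 11/8 + 11/7 + 11/6 = 8.1020.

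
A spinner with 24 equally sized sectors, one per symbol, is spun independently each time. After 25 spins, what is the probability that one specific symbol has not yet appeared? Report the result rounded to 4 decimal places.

On each spin the fixed symbol fails to appear with probability 23/24.
P(still missing after 25) = (23/24)^25 = 0.34508.

0.3451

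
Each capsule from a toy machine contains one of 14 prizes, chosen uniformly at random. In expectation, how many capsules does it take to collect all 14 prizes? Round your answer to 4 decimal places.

45.5219

Split into phases: going from k distinct to k+1 distinct takes on average 14/(14-k) capsules.
E[T] = 14/14 + 14/13 + 14/12 + ... + 14/2 + 14/1 = 14·H_{14}.
H_{14} = 3.25156, so E[T] = 45.52187.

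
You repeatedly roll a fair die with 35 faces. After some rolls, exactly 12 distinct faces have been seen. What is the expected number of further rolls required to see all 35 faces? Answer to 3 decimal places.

The wait to go from k to k+1 distinct faces is geometric with mean 35/(35-k).
Sum over k = 12,...,34: E = 35/23 + 35/22 + 35/21 + ... + 35/2 + 35/1 = 130.7002.

130.700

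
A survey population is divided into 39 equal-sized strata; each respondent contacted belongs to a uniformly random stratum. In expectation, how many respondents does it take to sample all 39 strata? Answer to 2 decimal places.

165.89

The wait to go from k to k+1 distinct strata is geometric with mean 39/(39-k).
E[T] = 39/39 + 39/38 + 39/37 + ... + 39/2 + 39/1 = 39·H_{39}.
H_{39} = 4.254, so E[T] = 165.888.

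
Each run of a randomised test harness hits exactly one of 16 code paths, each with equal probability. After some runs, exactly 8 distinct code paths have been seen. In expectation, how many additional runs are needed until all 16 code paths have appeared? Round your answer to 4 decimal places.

43.4857

With k distinct code paths already seen, the next new one takes an expected 16/(16-k) runs.
Sum over k = 8,...,15: E = 16/8 + 16/7 + 16/6 + ... + 16/2 + 16/1 = 43.48571.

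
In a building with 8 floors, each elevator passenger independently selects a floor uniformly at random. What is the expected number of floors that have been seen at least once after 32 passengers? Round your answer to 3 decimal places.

For each floor, P(seen in 32 passengers) = 1 - (7/8)^32 = 0.9861.
By linearity of expectation, E[distinct seen] = 8·(1 - (7/8)^32) = 7.8885.

7.888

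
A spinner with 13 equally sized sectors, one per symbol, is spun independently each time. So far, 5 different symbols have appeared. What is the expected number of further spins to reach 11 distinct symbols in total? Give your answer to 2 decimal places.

15.83

With k distinct symbols already seen, the next new one takes an expected 13/(13-k) spins.
Sum over k = 5,...,10: E = 13/8 + 13/7 + 13/6 + 13/5 + 13/4 + 13/3 = 15.832.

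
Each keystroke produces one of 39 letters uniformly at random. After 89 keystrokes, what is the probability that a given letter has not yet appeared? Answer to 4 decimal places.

Each keystroke misses the fixed letter with probability (39-1)/39 = 38/39, independently.
P(still missing after 89) = (38/39)^89 = 0.09908.

0.0991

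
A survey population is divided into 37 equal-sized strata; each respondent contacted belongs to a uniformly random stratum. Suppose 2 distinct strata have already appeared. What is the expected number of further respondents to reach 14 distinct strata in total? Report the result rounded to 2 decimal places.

The wait to go from k to k+1 distinct strata is geometric with mean 37/(37-k).
Sum over k = 2,...,13: E = 37/35 + 37/34 + 37/33 + ... + 37/25 + 37/24 = 15.262.

15.26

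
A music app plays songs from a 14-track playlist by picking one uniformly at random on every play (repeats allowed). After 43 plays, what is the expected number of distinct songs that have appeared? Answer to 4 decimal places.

For each song, P(seen in 43 plays) = 1 - (13/14)^43 = 0.95869.
By linearity of expectation, E[distinct seen] = 14·(1 - (13/14)^43) = 13.42166.

13.4217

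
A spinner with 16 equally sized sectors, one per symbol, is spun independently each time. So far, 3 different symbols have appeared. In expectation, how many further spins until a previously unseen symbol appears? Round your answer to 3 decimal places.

1.231

Each spin yields a new symbol with probability (16-3)/16 = 13/16, so the wait is geometric with mean 16/13.
E = 16/13 = 1.2308.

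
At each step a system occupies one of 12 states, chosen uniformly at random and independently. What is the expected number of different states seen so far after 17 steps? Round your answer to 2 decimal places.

9.27

For each state, P(seen in 17 steps) = 1 - (11/12)^17 = 0.772.
By linearity of expectation, E[distinct seen] = 12·(1 - (11/12)^17) = 9.266.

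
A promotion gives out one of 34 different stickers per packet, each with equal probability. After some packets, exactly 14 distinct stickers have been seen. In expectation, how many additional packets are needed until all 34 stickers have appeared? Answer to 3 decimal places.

From k distinct to k+1 distinct takes on average 34/(34-k) packets.
Sum over k = 14,...,33: E = 34/20 + 34/19 + 34/18 + ... + 34/2 + 34/1 = 122.3231.

122.323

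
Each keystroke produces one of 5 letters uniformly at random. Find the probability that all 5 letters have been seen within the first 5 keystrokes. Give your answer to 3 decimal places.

Let A_i be the event that letter i is missing after 5 keystrokes. By inclusion–exclusion on the A_i,
P(all seen) = Σ_{j=0}^{5} (-1)^j C(5,j)((5-j)/5)^5
= 1.0000 - 1.6384 + 0.7776 - 0.1024 + 0.0016 - 0.0000
= 0.0384.

0.038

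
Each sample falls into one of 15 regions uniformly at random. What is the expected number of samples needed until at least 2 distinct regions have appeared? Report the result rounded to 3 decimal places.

2.071

With k distinct regions already seen, the next new one arrives after an expected 15/(15-k) samples.
Sum over k = 0,...,1: E = 15/15 + 15/14 = 2.0714.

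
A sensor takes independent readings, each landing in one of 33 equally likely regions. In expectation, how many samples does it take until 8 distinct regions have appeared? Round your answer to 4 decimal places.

With k distinct regions already seen, the next new one arrives after an expected 33/(33-k) samples.
Sum over k = 0,...,7: E = 33/33 + 33/32 + 33/31 + ... + 33/27 + 33/26 = 9.00372.

9.0037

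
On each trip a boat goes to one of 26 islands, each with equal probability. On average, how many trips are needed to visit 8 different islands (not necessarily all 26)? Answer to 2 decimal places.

Going from k to k+1 distinct takes a geometric number of trips with mean 26/(26-k).
Sum over k = 0,...,7: E = 26/26 + 26/25 + 26/24 + ... + 26/20 + 26/19 = 9.342.

9.34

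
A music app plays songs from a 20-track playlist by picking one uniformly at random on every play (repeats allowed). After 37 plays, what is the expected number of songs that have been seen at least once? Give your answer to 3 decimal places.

17.002

For each song, P(seen in 37 plays) = 1 - (19/20)^37 = 0.8501.
By linearity of expectation, E[distinct seen] = 20·(1 - (19/20)^37) = 17.0022.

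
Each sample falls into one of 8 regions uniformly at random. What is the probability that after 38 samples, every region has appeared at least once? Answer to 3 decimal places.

Let A_i be the event that region i is missing after 38 samples. By inclusion–exclusion on the A_i,
P(all seen) = Σ_{j=0}^{8} (-1)^j C(8,j)((8-j)/8)^38
= 1.0000 - 0.0500 + 0.0005 - 0.0000 + 0.0000 - 0.0000 + 0.0000 - 0.0000 + 0.0000
= 0.9505.

0.950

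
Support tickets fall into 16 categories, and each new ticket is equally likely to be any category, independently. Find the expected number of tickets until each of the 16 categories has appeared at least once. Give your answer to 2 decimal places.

The wait to go from k to k+1 distinct categories is geometric with mean 16/(16-k).
E[T] = 16/16 + 16/15 + 16/14 + ... + 16/2 + 16/1 = 16·H_{16}.
H_{16} = 3.381, so E[T] = 54.092.

54.09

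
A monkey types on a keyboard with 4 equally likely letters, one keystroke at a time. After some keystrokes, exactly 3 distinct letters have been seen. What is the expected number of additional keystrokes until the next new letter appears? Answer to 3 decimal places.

4.000

The number of keystrokes until the next new letter is geometric with success probability 1/4, so its mean is 4/1.
E = 4/1 = 4.0000.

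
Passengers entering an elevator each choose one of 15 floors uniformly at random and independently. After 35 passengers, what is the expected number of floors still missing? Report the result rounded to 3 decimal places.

For each floor, P(unseen after 35) = (14/15)^35 = 0.0894.
By linearity of expectation, E[unseen] = 15·(14/15)^35 = 1.3408.

1.341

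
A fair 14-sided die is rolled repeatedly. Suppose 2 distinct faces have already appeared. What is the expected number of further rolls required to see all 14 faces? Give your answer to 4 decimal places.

43.4449

The wait to go from k to k+1 distinct faces is geometric with mean 14/(14-k).
Sum over k = 2,...,13: E = 14/12 + 14/11 + 14/10 + ... + 14/2 + 14/1 = 43.44495.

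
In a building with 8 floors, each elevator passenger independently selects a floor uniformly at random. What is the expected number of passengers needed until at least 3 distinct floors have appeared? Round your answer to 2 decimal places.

Going from k to k+1 distinct takes a geometric number of passengers with mean 8/(8-k).
Sum over k = 0,...,2: E = 8/8 + 8/7 + 8/6 = 3.476.

3.48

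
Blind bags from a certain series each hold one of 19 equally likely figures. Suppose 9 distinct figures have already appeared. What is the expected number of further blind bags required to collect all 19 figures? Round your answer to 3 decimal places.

55.650

From k distinct to k+1 distinct takes on average 19/(19-k) blind bags.
Sum over k = 9,...,18: E = 19/10 + 19/9 + 19/8 + ... + 19/2 + 19/1 = 55.6504.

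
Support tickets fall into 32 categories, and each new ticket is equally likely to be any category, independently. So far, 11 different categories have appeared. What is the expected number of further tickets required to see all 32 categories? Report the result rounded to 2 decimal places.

116.65

The wait to go from k to k+1 distinct categories is geometric with mean 32/(32-k).
Sum over k = 11,...,31: E = 32/21 + 32/20 + 32/19 + ... + 32/2 + 32/1 = 116.651.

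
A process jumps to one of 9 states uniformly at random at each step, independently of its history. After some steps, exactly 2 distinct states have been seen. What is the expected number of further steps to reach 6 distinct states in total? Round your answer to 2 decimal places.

With k distinct states already seen, the next new one takes an expected 9/(9-k) steps.
Sum over k = 2,...,5: E = 9/7 + 9/6 + 9/5 + 9/4 = 6.836.

6.84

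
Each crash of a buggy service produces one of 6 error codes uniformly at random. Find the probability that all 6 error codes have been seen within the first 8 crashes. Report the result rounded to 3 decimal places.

By inclusion–exclusion over which error codes are missing,
P(all seen) = Σ_{j=0}^{6} (-1)^j C(6,j)((6-j)/6)^8
= 1.0000 - 1.3954 + 0.5853 - 0.0781 + 0.0023 - 0.0000 + 0.0000
= 0.1140.

0.114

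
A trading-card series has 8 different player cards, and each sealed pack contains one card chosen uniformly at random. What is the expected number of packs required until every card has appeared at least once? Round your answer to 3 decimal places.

The wait to go from k to k+1 distinct cards is geometric with mean 8/(8-k).
E[T] = 8/8 + 8/7 + 8/6 + ... + 8/2 + 8/1 = 8·H_{8}.
H_{8} = 2.7179, so E[T] = 21.7429.

21.743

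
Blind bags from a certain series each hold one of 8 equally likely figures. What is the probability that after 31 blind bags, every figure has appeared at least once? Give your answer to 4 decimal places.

By inclusion–exclusion over which figures are missing,
P(all seen) = Σ_{j=0}^{8} (-1)^j C(8,j)((8-j)/8)^31
= 1.00000 - 0.12745 + 0.00375 - 0.00003 + 0.00000 - 0.00000 + 0.00000 - 0.00000 + 0.00000
= 0.87627.

0.8763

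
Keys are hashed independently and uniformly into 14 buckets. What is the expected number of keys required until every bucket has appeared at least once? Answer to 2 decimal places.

45.52

The wait to go from k to k+1 distinct buckets is geometric with mean 14/(14-k).
E[T] = 14/14 + 14/13 + 14/12 + ... + 14/2 + 14/1 = 14·H_{14}.
H_{14} = 3.252, so E[T] = 45.522.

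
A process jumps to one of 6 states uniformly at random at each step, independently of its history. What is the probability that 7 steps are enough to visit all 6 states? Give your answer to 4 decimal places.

0.0540

By inclusion–exclusion over which states are missing,
P(all seen) = Σ_{j=0}^{6} (-1)^j C(6,j)((6-j)/6)^7
= 1.00000 - 1.67449 + 0.87791 - 0.15625 + 0.00686 - 0.00002 + 0.00000
= 0.05401.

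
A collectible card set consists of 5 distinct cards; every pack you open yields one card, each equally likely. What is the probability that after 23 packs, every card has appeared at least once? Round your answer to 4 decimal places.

By inclusion–exclusion over which cards are missing,
P(all seen) = Σ_{j=0}^{5} (-1)^j C(5,j)((5-j)/5)^23
= 1.00000 - 0.02951 + 0.00008 - 0.00000 + 0.00000 - 0.00000
= 0.97056.

0.9706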